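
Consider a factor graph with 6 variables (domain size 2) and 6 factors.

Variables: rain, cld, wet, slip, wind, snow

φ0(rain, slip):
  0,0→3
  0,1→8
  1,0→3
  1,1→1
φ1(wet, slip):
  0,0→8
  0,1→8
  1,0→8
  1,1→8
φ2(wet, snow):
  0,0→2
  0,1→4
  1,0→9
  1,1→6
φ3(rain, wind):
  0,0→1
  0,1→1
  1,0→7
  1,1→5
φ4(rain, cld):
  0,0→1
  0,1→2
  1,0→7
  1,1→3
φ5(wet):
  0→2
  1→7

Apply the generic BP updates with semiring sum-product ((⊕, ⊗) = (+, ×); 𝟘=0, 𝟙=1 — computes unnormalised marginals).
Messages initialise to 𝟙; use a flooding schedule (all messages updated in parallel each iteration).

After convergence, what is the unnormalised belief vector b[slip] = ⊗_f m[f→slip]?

b[slip] = [353808, 157248]

init: all messages = 𝟙 over 2 values
r1 m[φ0→rain] = [11, 4]
r1 m[φ0→slip] = [6, 9]
r1 m[φ1→wet] = [16, 16]
r1 m[φ1→slip] = [16, 16]
r1 m[φ2→wet] = [6, 15]
r1 m[φ2→snow] = [11, 10]
r1 m[φ3→rain] = [2, 12]
r1 m[φ3→wind] = [8, 6]
r1 m[φ4→rain] = [3, 10]
r1 m[φ4→cld] = [8, 5]
r1 m[φ5→wet] = [2, 7]
r1 m[rain→φ0] = [1, 1]
r1 m[rain→φ3] = [1, 1]
r1 m[rain→φ4] = [1, 1]
r1 m[cld→φ4] = [1, 1]
r1 m[wet→φ1] = [1, 1]
r1 m[wet→φ2] = [1, 1]
r1 m[wet→φ5] = [1, 1]
r1 m[slip→φ0] = [1, 1]
r1 m[slip→φ1] = [1, 1]
r1 m[wind→φ3] = [1, 1]
r1 m[snow→φ2] = [1, 1]
r2 m[φ0→rain] = [11, 4]
r2 m[φ0→slip] = [6, 9]
r2 m[φ1→wet] = [16, 16]
r2 m[φ1→slip] = [16, 16]
r2 m[φ2→wet] = [6, 15]
r2 m[φ2→snow] = [11, 10]
r2 m[φ3→rain] = [2, 12]
r2 m[φ3→wind] = [8, 6]
r2 m[φ4→rain] = [3, 10]
r2 m[φ4→cld] = [8, 5]
r2 m[φ5→wet] = [2, 7]
r2 m[rain→φ0] = [6, 120]
r2 m[rain→φ3] = [33, 40]
r2 m[rain→φ4] = [22, 48]
r2 m[cld→φ4] = [1, 1]
r2 m[wet→φ1] = [12, 105]
r2 m[wet→φ2] = [32, 112]
r2 m[wet→φ5] = [96, 240]
r2 m[slip→φ0] = [16, 16]
r2 m[slip→φ1] = [6, 9]
r2 m[wind→φ3] = [1, 1]
r2 m[snow→φ2] = [1, 1]
r3 m[φ0→rain] = [176, 64]
r3 m[φ0→slip] = [378, 168]
r3 m[φ1→wet] = [120, 120]
r3 m[φ1→slip] = [936, 936]
r3 m[φ2→wet] = [6, 15]
r3 m[φ2→snow] = [1072, 800]
r3 m[φ3→rain] = [2, 12]
r3 m[φ3→wind] = [313, 233]
r3 m[φ4→rain] = [3, 10]
r3 m[φ4→cld] = [358, 188]
r3 m[φ5→wet] = [2, 7]
r3 m[rain→φ0] = [6, 120]
r3 m[rain→φ3] = [33, 40]
r3 m[rain→φ4] = [22, 48]
r3 m[cld→φ4] = [1, 1]
r3 m[wet→φ1] = [12, 105]
r3 m[wet→φ2] = [32, 112]
r3 m[wet→φ5] = [96, 240]
r3 m[slip→φ0] = [16, 16]
r3 m[slip→φ1] = [6, 9]
r3 m[wind→φ3] = [1, 1]
r3 m[snow→φ2] = [1, 1]
r4 m[φ0→rain] = [176, 64]
r4 m[φ0→slip] = [378, 168]
r4 m[φ1→wet] = [120, 120]
r4 m[φ1→slip] = [936, 936]
r4 m[φ2→wet] = [6, 15]
r4 m[φ2→snow] = [1072, 800]
r4 m[φ3→rain] = [2, 12]
r4 m[φ3→wind] = [313, 233]
r4 m[φ4→rain] = [3, 10]
r4 m[φ4→cld] = [358, 188]
r4 m[φ5→wet] = [2, 7]
r4 m[rain→φ0] = [6, 120]
r4 m[rain→φ3] = [528, 640]
r4 m[rain→φ4] = [352, 768]
r4 m[cld→φ4] = [1, 1]
r4 m[wet→φ1] = [12, 105]
r4 m[wet→φ2] = [240, 840]
r4 m[wet→φ5] = [720, 1800]
r4 m[slip→φ0] = [936, 936]
r4 m[slip→φ1] = [378, 168]
r4 m[wind→φ3] = [1, 1]
r4 m[snow→φ2] = [1, 1]
r5 m[φ0→rain] = [10296, 3744]
r5 m[φ0→slip] = [378, 168]
r5 m[φ1→wet] = [4368, 4368]
r5 m[φ1→slip] = [936, 936]
r5 m[φ2→wet] = [6, 15]
r5 m[φ2→snow] = [8040, 6000]
r5 m[φ3→rain] = [2, 12]
r5 m[φ3→wind] = [5008, 3728]
r5 m[φ4→rain] = [3, 10]
r5 m[φ4→cld] = [5728, 3008]
r5 m[φ5→wet] = [2, 7]
r5 m[rain→φ0] = [6, 120]
r5 m[rain→φ3] = [528, 640]
r5 m[rain→φ4] = [352, 768]
r5 m[cld→φ4] = [1, 1]
r5 m[wet→φ1] = [12, 105]
r5 m[wet→φ2] = [240, 840]
r5 m[wet→φ5] = [720, 1800]
r5 m[slip→φ0] = [936, 936]
r5 m[slip→φ1] = [378, 168]
r5 m[wind→φ3] = [1, 1]
r5 m[snow→φ2] = [1, 1]
r6 m[φ0→rain] = [10296, 3744]
r6 m[φ0→slip] = [378, 168]
r6 m[φ1→wet] = [4368, 4368]
r6 m[φ1→slip] = [936, 936]
r6 m[φ2→wet] = [6, 15]
r6 m[φ2→snow] = [8040, 6000]
r6 m[φ3→rain] = [2, 12]
r6 m[φ3→wind] = [5008, 3728]
r6 m[φ4→rain] = [3, 10]
r6 m[φ4→cld] = [5728, 3008]
r6 m[φ5→wet] = [2, 7]
r6 m[rain→φ0] = [6, 120]
r6 m[rain→φ3] = [30888, 37440]
r6 m[rain→φ4] = [20592, 44928]
r6 m[cld→φ4] = [1, 1]
r6 m[wet→φ1] = [12, 105]
r6 m[wet→φ2] = [8736, 30576]
r6 m[wet→φ5] = [26208, 65520]
r6 m[slip→φ0] = [936, 936]
r6 m[slip→φ1] = [378, 168]
r6 m[wind→φ3] = [1, 1]
r6 m[snow→φ2] = [1, 1]
r7 m[φ0→rain] = [10296, 3744]
r7 m[φ0→slip] = [378, 168]
r7 m[φ1→wet] = [4368, 4368]
r7 m[φ1→slip] = [936, 936]
r7 m[φ2→wet] = [6, 15]
r7 m[φ2→snow] = [292656, 218400]
r7 m[φ3→rain] = [2, 12]
r7 m[φ3→wind] = [292968, 218088]
r7 m[φ4→rain] = [3, 10]
r7 m[φ4→cld] = [335088, 175968]
r7 m[φ5→wet] = [2, 7]
r7 m[rain→φ0] = [6, 120]
r7 m[rain→φ3] = [30888, 37440]
r7 m[rain→φ4] = [20592, 44928]
r7 m[cld→φ4] = [1, 1]
r7 m[wet→φ1] = [12, 105]
r7 m[wet→φ2] = [8736, 30576]
r7 m[wet→φ5] = [26208, 65520]
r7 m[slip→φ0] = [936, 936]
r7 m[slip→φ1] = [378, 168]
r7 m[wind→φ3] = [1, 1]
r7 m[snow→φ2] = [1, 1]
r8 m[φ0→rain] = [10296, 3744]
r8 m[φ0→slip] = [378, 168]
r8 m[φ1→wet] = [4368, 4368]
r8 m[φ1→slip] = [936, 936]
r8 m[φ2→wet] = [6, 15]
r8 m[φ2→snow] = [292656, 218400]
r8 m[φ3→rain] = [2, 12]
r8 m[φ3→wind] = [292968, 218088]
r8 m[φ4→rain] = [3, 10]
r8 m[φ4→cld] = [335088, 175968]
r8 m[φ5→wet] = [2, 7]
r8 m[rain→φ0] = [6, 120]
r8 m[rain→φ3] = [30888, 37440]
r8 m[rain→φ4] = [20592, 44928]
r8 m[cld→φ4] = [1, 1]
r8 m[wet→φ1] = [12, 105]
r8 m[wet→φ2] = [8736, 30576]
r8 m[wet→φ5] = [26208, 65520]
r8 m[slip→φ0] = [936, 936]
r8 m[slip→φ1] = [378, 168]
r8 m[wind→φ3] = [1, 1]
r8 m[snow→φ2] = [1, 1]
fixed point reached at round 8
b[slip] = ⊗ incoming = [353808, 157248]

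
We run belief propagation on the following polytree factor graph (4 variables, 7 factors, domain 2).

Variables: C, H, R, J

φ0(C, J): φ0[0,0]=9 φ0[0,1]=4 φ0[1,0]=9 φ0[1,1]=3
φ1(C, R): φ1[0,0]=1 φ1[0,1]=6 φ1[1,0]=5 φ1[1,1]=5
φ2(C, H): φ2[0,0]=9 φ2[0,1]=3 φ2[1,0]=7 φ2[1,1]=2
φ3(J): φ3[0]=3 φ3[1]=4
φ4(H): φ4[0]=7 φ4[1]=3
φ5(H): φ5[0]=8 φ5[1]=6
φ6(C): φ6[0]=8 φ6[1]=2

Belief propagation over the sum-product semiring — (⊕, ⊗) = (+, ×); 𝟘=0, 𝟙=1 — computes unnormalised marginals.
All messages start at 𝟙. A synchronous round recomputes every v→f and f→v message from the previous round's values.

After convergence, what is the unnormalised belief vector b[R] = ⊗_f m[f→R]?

b[R] = [358872, 1318632]

init: all messages = 𝟙 over 2 values
r1 m[φ0→C] = [13, 12]
r1 m[φ0→J] = [18, 7]
r1 m[φ1→C] = [7, 10]
r1 m[φ1→R] = [6, 11]
r1 m[φ2→C] = [12, 9]
r1 m[φ2→H] = [16, 5]
r1 m[φ3→J] = [3, 4]
r1 m[φ4→H] = [7, 3]
r1 m[φ5→H] = [8, 6]
r1 m[φ6→C] = [8, 2]
r1 m[C→φ0] = [1, 1]
r1 m[C→φ1] = [1, 1]
r1 m[C→φ2] = [1, 1]
r1 m[C→φ6] = [1, 1]
r1 m[H→φ2] = [1, 1]
r1 m[H→φ4] = [1, 1]
r1 m[H→φ5] = [1, 1]
r1 m[R→φ1] = [1, 1]
r1 m[J→φ0] = [1, 1]
r1 m[J→φ3] = [1, 1]
r2 m[φ0→C] = [13, 12]
r2 m[φ0→J] = [18, 7]
r2 m[φ1→C] = [7, 10]
r2 m[φ1→R] = [6, 11]
r2 m[φ2→C] = [12, 9]
r2 m[φ2→H] = [16, 5]
r2 m[φ3→J] = [3, 4]
r2 m[φ4→H] = [7, 3]
r2 m[φ5→H] = [8, 6]
r2 m[φ6→C] = [8, 2]
r2 m[C→φ0] = [672, 180]
r2 m[C→φ1] = [1248, 216]
r2 m[C→φ2] = [728, 240]
r2 m[C→φ6] = [1092, 1080]
r2 m[H→φ2] = [56, 18]
r2 m[H→φ4] = [128, 30]
r2 m[H→φ5] = [112, 15]
r2 m[R→φ1] = [1, 1]
r2 m[J→φ0] = [3, 4]
r2 m[J→φ3] = [18, 7]
r3 m[φ0→C] = [43, 39]
r3 m[φ0→J] = [7668, 3228]
r3 m[φ1→C] = [7, 10]
r3 m[φ1→R] = [2328, 8568]
r3 m[φ2→C] = [558, 428]
r3 m[φ2→H] = [8232, 2664]
r3 m[φ3→J] = [3, 4]
r3 m[φ4→H] = [7, 3]
r3 m[φ5→H] = [8, 6]
r3 m[φ6→C] = [8, 2]
r3 m[C→φ0] = [672, 180]
r3 m[C→φ1] = [1248, 216]
r3 m[C→φ2] = [728, 240]
r3 m[C→φ6] = [1092, 1080]
r3 m[H→φ2] = [56, 18]
r3 m[H→φ4] = [128, 30]
r3 m[H→φ5] = [112, 15]
r3 m[R→φ1] = [1, 1]
r3 m[J→φ0] = [3, 4]
r3 m[J→φ3] = [18, 7]
r4 m[φ0→C] = [43, 39]
r4 m[φ0→J] = [7668, 3228]
r4 m[φ1→C] = [7, 10]
r4 m[φ1→R] = [2328, 8568]
r4 m[φ2→C] = [558, 428]
r4 m[φ2→H] = [8232, 2664]
r4 m[φ3→J] = [3, 4]
r4 m[φ4→H] = [7, 3]
r4 m[φ5→H] = [8, 6]
r4 m[φ6→C] = [8, 2]
r4 m[C→φ0] = [31248, 8560]
r4 m[C→φ1] = [191952, 33384]
r4 m[C→φ2] = [2408, 780]
r4 m[C→φ6] = [167958, 166920]
r4 m[H→φ2] = [56, 18]
r4 m[H→φ4] = [65856, 15984]
r4 m[H→φ5] = [57624, 7992]
r4 m[R→φ1] = [1, 1]
r4 m[J→φ0] = [3, 4]
r4 m[J→φ3] = [7668, 3228]
r5 m[φ0→C] = [43, 39]
r5 m[φ0→J] = [358272, 150672]
r5 m[φ1→C] = [7, 10]
r5 m[φ1→R] = [358872, 1318632]
r5 m[φ2→C] = [558, 428]
r5 m[φ2→H] = [27132, 8784]
r5 m[φ3→J] = [3, 4]
r5 m[φ4→H] = [7, 3]
r5 m[φ5→H] = [8, 6]
r5 m[φ6→C] = [8, 2]
r5 m[C→φ0] = [31248, 8560]
r5 m[C→φ1] = [191952, 33384]
r5 m[C→φ2] = [2408, 780]
r5 m[C→φ6] = [167958, 166920]
r5 m[H→φ2] = [56, 18]
r5 m[H→φ4] = [65856, 15984]
r5 m[H→φ5] = [57624, 7992]
r5 m[R→φ1] = [1, 1]
r5 m[J→φ0] = [3, 4]
r5 m[J→φ3] = [7668, 3228]
r6 m[φ0→C] = [43, 39]
r6 m[φ0→J] = [358272, 150672]
r6 m[φ1→C] = [7, 10]
r6 m[φ1→R] = [358872, 1318632]
r6 m[φ2→C] = [558, 428]
r6 m[φ2→H] = [27132, 8784]
r6 m[φ3→J] = [3, 4]
r6 m[φ4→H] = [7, 3]
r6 m[φ5→H] = [8, 6]
r6 m[φ6→C] = [8, 2]
r6 m[C→φ0] = [31248, 8560]
r6 m[C→φ1] = [191952, 33384]
r6 m[C→φ2] = [2408, 780]
r6 m[C→φ6] = [167958, 166920]
r6 m[H→φ2] = [56, 18]
r6 m[H→φ4] = [217056, 52704]
r6 m[H→φ5] = [189924, 26352]
r6 m[R→φ1] = [1, 1]
r6 m[J→φ0] = [3, 4]
r6 m[J→φ3] = [358272, 150672]
r7 m[φ0→C] = [43, 39]
r7 m[φ0→J] = [358272, 150672]
r7 m[φ1→C] = [7, 10]
r7 m[φ1→R] = [358872, 1318632]
r7 m[φ2→C] = [558, 428]
r7 m[φ2→H] = [27132, 8784]
r7 m[φ3→J] = [3, 4]
r7 m[φ4→H] = [7, 3]
r7 m[φ5→H] = [8, 6]
r7 m[φ6→C] = [8, 2]
r7 m[C→φ0] = [31248, 8560]
r7 m[C→φ1] = [191952, 33384]
r7 m[C→φ2] = [2408, 780]
r7 m[C→φ6] = [167958, 166920]
r7 m[H→φ2] = [56, 18]
r7 m[H→φ4] = [217056, 52704]
r7 m[H→φ5] = [189924, 26352]
r7 m[R→φ1] = [1, 1]
r7 m[J→φ0] = [3, 4]
r7 m[J→φ3] = [358272, 150672]
fixed point reached at round 7
b[R] = ⊗ incoming = [358872, 1318632]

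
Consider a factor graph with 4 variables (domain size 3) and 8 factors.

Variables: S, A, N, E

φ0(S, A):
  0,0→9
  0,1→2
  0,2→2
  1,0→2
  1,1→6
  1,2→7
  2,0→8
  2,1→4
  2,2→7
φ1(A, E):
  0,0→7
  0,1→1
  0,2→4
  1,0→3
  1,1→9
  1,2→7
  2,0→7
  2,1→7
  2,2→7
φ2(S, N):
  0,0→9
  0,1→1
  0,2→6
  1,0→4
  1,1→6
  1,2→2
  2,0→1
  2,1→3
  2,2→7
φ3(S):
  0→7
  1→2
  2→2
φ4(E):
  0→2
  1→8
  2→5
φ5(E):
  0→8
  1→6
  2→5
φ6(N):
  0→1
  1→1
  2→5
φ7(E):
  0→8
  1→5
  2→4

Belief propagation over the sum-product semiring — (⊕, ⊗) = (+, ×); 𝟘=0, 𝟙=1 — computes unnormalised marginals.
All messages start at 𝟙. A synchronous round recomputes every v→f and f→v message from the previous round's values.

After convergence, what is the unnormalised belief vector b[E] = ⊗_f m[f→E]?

b[E] = [4557568, 5504160, 3038200]

init: all messages = 𝟙 over 3 values
r1 m[φ0→S] = [13, 15, 19]
r1 m[φ0→A] = [19, 12, 16]
r1 m[φ1→A] = [12, 19, 21]
r1 m[φ1→E] = [17, 17, 18]
r1 m[φ2→S] = [16, 12, 11]
r1 m[φ2→N] = [14, 10, 15]
r1 m[φ3→S] = [7, 2, 2]
r1 m[φ4→E] = [2, 8, 5]
r1 m[φ5→E] = [8, 6, 5]
r1 m[φ6→N] = [1, 1, 5]
r1 m[φ7→E] = [8, 5, 4]
r1 m[S→φ0] = [1, 1, 1]
r1 m[S→φ2] = [1, 1, 1]
r1 m[S→φ3] = [1, 1, 1]
r1 m[A→φ0] = [1, 1, 1]
r1 m[A→φ1] = [1, 1, 1]
r1 m[N→φ2] = [1, 1, 1]
r1 m[N→φ6] = [1, 1, 1]
r1 m[E→φ1] = [1, 1, 1]
r1 m[E→φ4] = [1, 1, 1]
r1 m[E→φ5] = [1, 1, 1]
r1 m[E→φ7] = [1, 1, 1]
r2 m[φ0→S] = [13, 15, 19]
r2 m[φ0→A] = [19, 12, 16]
r2 m[φ1→A] = [12, 19, 21]
r2 m[φ1→E] = [17, 17, 18]
r2 m[φ2→S] = [16, 12, 11]
r2 m[φ2→N] = [14, 10, 15]
r2 m[φ3→S] = [7, 2, 2]
r2 m[φ4→E] = [2, 8, 5]
r2 m[φ5→E] = [8, 6, 5]
r2 m[φ6→N] = [1, 1, 5]
r2 m[φ7→E] = [8, 5, 4]
r2 m[S→φ0] = [112, 24, 22]
r2 m[S→φ2] = [91, 30, 38]
r2 m[S→φ3] = [208, 180, 209]
r2 m[A→φ0] = [12, 19, 21]
r2 m[A→φ1] = [19, 12, 16]
r2 m[N→φ2] = [1, 1, 5]
r2 m[N→φ6] = [14, 10, 15]
r2 m[E→φ1] = [128, 240, 100]
r2 m[E→φ4] = [1088, 510, 360]
r2 m[E→φ5] = [272, 680, 360]
r2 m[E→φ7] = [272, 816, 450]
r3 m[φ0→S] = [188, 285, 319]
r3 m[φ0→A] = [1232, 456, 546]
r3 m[φ1→A] = [1536, 3244, 3276]
r3 m[φ1→E] = [281, 239, 272]
r3 m[φ2→S] = [40, 20, 39]
r3 m[φ2→N] = [977, 385, 872]
r3 m[φ3→S] = [7, 2, 2]
r3 m[φ4→E] = [2, 8, 5]
r3 m[φ5→E] = [8, 6, 5]
r3 m[φ6→N] = [1, 1, 5]
r3 m[φ7→E] = [8, 5, 4]
r3 m[S→φ0] = [112, 24, 22]
r3 m[S→φ2] = [91, 30, 38]
r3 m[S→φ3] = [208, 180, 209]
r3 m[A→φ0] = [12, 19, 21]
r3 m[A→φ1] = [19, 12, 16]
r3 m[N→φ2] = [1, 1, 5]
r3 m[N→φ6] = [14, 10, 15]
r3 m[E→φ1] = [128, 240, 100]
r3 m[E→φ4] = [1088, 510, 360]
r3 m[E→φ5] = [272, 680, 360]
r3 m[E→φ7] = [272, 816, 450]
r4 m[φ0→S] = [188, 285, 319]
r4 m[φ0→A] = [1232, 456, 546]
r4 m[φ1→A] = [1536, 3244, 3276]
r4 m[φ1→E] = [281, 239, 272]
r4 m[φ2→S] = [40, 20, 39]
r4 m[φ2→N] = [977, 385, 872]
r4 m[φ3→S] = [7, 2, 2]
r4 m[φ4→E] = [2, 8, 5]
r4 m[φ5→E] = [8, 6, 5]
r4 m[φ6→N] = [1, 1, 5]
r4 m[φ7→E] = [8, 5, 4]
r4 m[S→φ0] = [280, 40, 78]
r4 m[S→φ2] = [1316, 570, 638]
r4 m[S→φ3] = [7520, 5700, 12441]
r4 m[A→φ0] = [1536, 3244, 3276]
r4 m[A→φ1] = [1232, 456, 546]
r4 m[N→φ2] = [1, 1, 5]
r4 m[N→φ6] = [977, 385, 872]
r4 m[E→φ1] = [128, 240, 100]
r4 m[E→φ4] = [17984, 7170, 5440]
r4 m[E→φ5] = [4496, 9560, 5440]
r4 m[E→φ7] = [4496, 11472, 6800]
r5 m[φ0→S] = [26864, 45468, 48196]
r5 m[φ0→A] = [3224, 1112, 1386]
r5 m[φ1→A] = [1536, 3244, 3276]
r5 m[φ1→E] = [13814, 9158, 11942]
r5 m[φ2→S] = [40, 20, 39]
r5 m[φ2→N] = [14762, 6650, 13502]
r5 m[φ3→S] = [7, 2, 2]
r5 m[φ4→E] = [2, 8, 5]
r5 m[φ5→E] = [8, 6, 5]
r5 m[φ6→N] = [1, 1, 5]
r5 m[φ7→E] = [8, 5, 4]
r5 m[S→φ0] = [280, 40, 78]
r5 m[S→φ2] = [1316, 570, 638]
r5 m[S→φ3] = [7520, 5700, 12441]
r5 m[A→φ0] = [1536, 3244, 3276]
r5 m[A→φ1] = [1232, 456, 546]
r5 m[N→φ2] = [1, 1, 5]
r5 m[N→φ6] = [977, 385, 872]
r5 m[E→φ1] = [128, 240, 100]
r5 m[E→φ4] = [17984, 7170, 5440]
r5 m[E→φ5] = [4496, 9560, 5440]
r5 m[E→φ7] = [4496, 11472, 6800]
r6 m[φ0→S] = [26864, 45468, 48196]
r6 m[φ0→A] = [3224, 1112, 1386]
r6 m[φ1→A] = [1536, 3244, 3276]
r6 m[φ1→E] = [13814, 9158, 11942]
r6 m[φ2→S] = [40, 20, 39]
r6 m[φ2→N] = [14762, 6650, 13502]
r6 m[φ3→S] = [7, 2, 2]
r6 m[φ4→E] = [2, 8, 5]
r6 m[φ5→E] = [8, 6, 5]
r6 m[φ6→N] = [1, 1, 5]
r6 m[φ7→E] = [8, 5, 4]
r6 m[S→φ0] = [280, 40, 78]
r6 m[S→φ2] = [188048, 90936, 96392]
r6 m[S→φ3] = [1074560, 909360, 1879644]
r6 m[A→φ0] = [1536, 3244, 3276]
r6 m[A→φ1] = [3224, 1112, 1386]
r6 m[N→φ2] = [1, 1, 5]
r6 m[N→φ6] = [14762, 6650, 13502]
r6 m[E→φ1] = [128, 240, 100]
r6 m[E→φ4] = [884096, 274740, 238840]
r6 m[E→φ5] = [221024, 366320, 238840]
r6 m[E→φ7] = [221024, 439584, 298550]
r7 m[φ0→S] = [26864, 45468, 48196]
r7 m[φ0→A] = [3224, 1112, 1386]
r7 m[φ1→A] = [1536, 3244, 3276]
r7 m[φ1→E] = [35606, 22934, 30382]
r7 m[φ2→S] = [40, 20, 39]
r7 m[φ2→N] = [2152568, 1022840, 1984904]
r7 m[φ3→S] = [7, 2, 2]
r7 m[φ4→E] = [2, 8, 5]
r7 m[φ5→E] = [8, 6, 5]
r7 m[φ6→N] = [1, 1, 5]
r7 m[φ7→E] = [8, 5, 4]
r7 m[S→φ0] = [280, 40, 78]
r7 m[S→φ2] = [188048, 90936, 96392]
r7 m[S→φ3] = [1074560, 909360, 1879644]
r7 m[A→φ0] = [1536, 3244, 3276]
r7 m[A→φ1] = [3224, 1112, 1386]
r7 m[N→φ2] = [1, 1, 5]
r7 m[N→φ6] = [14762, 6650, 13502]
r7 m[E→φ1] = [128, 240, 100]
r7 m[E→φ4] = [884096, 274740, 238840]
r7 m[E→φ5] = [221024, 366320, 238840]
r7 m[E→φ7] = [221024, 439584, 298550]
r8 m[φ0→S] = [26864, 45468, 48196]
r8 m[φ0→A] = [3224, 1112, 1386]
r8 m[φ1→A] = [1536, 3244, 3276]
r8 m[φ1→E] = [35606, 22934, 30382]
r8 m[φ2→S] = [40, 20, 39]
r8 m[φ2→N] = [2152568, 1022840, 1984904]
r8 m[φ3→S] = [7, 2, 2]
r8 m[φ4→E] = [2, 8, 5]
r8 m[φ5→E] = [8, 6, 5]
r8 m[φ6→N] = [1, 1, 5]
r8 m[φ7→E] = [8, 5, 4]
r8 m[S→φ0] = [280, 40, 78]
r8 m[S→φ2] = [188048, 90936, 96392]
r8 m[S→φ3] = [1074560, 909360, 1879644]
r8 m[A→φ0] = [1536, 3244, 3276]
r8 m[A→φ1] = [3224, 1112, 1386]
r8 m[N→φ2] = [1, 1, 5]
r8 m[N→φ6] = [2152568, 1022840, 1984904]
r8 m[E→φ1] = [128, 240, 100]
r8 m[E→φ4] = [2278784, 688020, 607640]
r8 m[E→φ5] = [569696, 917360, 607640]
r8 m[E→φ7] = [569696, 1100832, 759550]
r9 m[φ0→S] = [26864, 45468, 48196]
r9 m[φ0→A] = [3224, 1112, 1386]
r9 m[φ1→A] = [1536, 3244, 3276]
r9 m[φ1→E] = [35606, 22934, 30382]
r9 m[φ2→S] = [40, 20, 39]
r9 m[φ2→N] = [2152568, 1022840, 1984904]
r9 m[φ3→S] = [7, 2, 2]
r9 m[φ4→E] = [2, 8, 5]
r9 m[φ5→E] = [8, 6, 5]
r9 m[φ6→N] = [1, 1, 5]
r9 m[φ7→E] = [8, 5, 4]
r9 m[S→φ0] = [280, 40, 78]
r9 m[S→φ2] = [188048, 90936, 96392]
r9 m[S→φ3] = [1074560, 909360, 1879644]
r9 m[A→φ0] = [1536, 3244, 3276]
r9 m[A→φ1] = [3224, 1112, 1386]
r9 m[N→φ2] = [1, 1, 5]
r9 m[N→φ6] = [2152568, 1022840, 1984904]
r9 m[E→φ1] = [128, 240, 100]
r9 m[E→φ4] = [2278784, 688020, 607640]
r9 m[E→φ5] = [569696, 917360, 607640]
r9 m[E→φ7] = [569696, 1100832, 759550]
fixed point reached at round 9
b[E] = ⊗ incoming = [4557568, 5504160, 3038200]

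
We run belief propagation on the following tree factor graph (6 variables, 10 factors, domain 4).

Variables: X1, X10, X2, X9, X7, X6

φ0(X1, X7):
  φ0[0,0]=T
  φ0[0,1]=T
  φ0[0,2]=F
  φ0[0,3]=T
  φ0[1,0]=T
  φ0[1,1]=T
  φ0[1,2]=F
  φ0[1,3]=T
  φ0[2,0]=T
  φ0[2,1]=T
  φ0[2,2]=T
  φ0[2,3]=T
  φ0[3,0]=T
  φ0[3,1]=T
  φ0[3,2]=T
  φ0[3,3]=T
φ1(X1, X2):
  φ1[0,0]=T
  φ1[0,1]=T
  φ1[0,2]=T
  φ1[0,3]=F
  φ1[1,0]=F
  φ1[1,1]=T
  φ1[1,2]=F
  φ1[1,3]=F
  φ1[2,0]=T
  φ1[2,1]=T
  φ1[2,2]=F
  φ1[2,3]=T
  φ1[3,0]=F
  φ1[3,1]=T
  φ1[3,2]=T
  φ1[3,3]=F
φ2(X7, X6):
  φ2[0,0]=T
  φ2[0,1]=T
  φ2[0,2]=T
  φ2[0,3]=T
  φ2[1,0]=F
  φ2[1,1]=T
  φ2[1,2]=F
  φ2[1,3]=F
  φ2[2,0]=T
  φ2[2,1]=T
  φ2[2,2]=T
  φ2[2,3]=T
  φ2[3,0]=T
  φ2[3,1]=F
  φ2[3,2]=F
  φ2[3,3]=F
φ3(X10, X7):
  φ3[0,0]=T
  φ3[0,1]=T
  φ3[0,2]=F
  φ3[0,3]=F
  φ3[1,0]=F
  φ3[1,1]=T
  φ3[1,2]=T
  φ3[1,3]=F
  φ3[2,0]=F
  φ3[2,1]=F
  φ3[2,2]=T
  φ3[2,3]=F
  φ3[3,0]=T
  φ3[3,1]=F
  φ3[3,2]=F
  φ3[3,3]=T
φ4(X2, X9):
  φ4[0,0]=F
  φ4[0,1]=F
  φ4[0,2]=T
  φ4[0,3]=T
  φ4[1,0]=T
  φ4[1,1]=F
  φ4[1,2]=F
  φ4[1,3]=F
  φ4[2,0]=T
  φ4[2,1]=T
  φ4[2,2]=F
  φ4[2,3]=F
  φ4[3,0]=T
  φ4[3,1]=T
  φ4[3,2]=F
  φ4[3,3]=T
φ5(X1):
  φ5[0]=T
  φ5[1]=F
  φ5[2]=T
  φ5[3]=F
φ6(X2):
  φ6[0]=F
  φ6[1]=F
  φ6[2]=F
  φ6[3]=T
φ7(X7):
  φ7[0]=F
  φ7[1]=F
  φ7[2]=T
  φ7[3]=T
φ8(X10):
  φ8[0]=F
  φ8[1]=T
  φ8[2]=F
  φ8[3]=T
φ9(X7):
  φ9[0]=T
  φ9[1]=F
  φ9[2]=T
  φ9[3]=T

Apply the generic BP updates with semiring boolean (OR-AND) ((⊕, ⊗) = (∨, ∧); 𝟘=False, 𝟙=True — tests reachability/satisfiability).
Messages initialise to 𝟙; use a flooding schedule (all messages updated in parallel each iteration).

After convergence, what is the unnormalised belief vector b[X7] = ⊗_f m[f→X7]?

init: all messages = 𝟙 over 4 values
r1 m[φ0→X1] = [T, T, T, T]
r1 m[φ0→X7] = [T, T, T, T]
r1 m[φ1→X1] = [T, T, T, T]
r1 m[φ1→X2] = [T, T, T, T]
r1 m[φ2→X7] = [T, T, T, T]
r1 m[φ2→X6] = [T, T, T, T]
r1 m[φ3→X10] = [T, T, T, T]
r1 m[φ3→X7] = [T, T, T, T]
r1 m[φ4→X2] = [T, T, T, T]
r1 m[φ4→X9] = [T, T, T, T]
r1 m[φ5→X1] = [T, F, T, F]
r1 m[φ6→X2] = [F, F, F, T]
r1 m[φ7→X7] = [F, F, T, T]
r1 m[φ8→X10] = [F, T, F, T]
r1 m[φ9→X7] = [T, F, T, T]
r1 m[X1→φ0] = [T, T, T, T]
r1 m[X1→φ1] = [T, T, T, T]
r1 m[X1→φ5] = [T, T, T, T]
r1 m[X10→φ3] = [T, T, T, T]
r1 m[X10→φ8] = [T, T, T, T]
r1 m[X2→φ1] = [T, T, T, T]
r1 m[X2→φ4] = [T, T, T, T]
r1 m[X2→φ6] = [T, T, T, T]
r1 m[X9→φ4] = [T, T, T, T]
r1 m[X7→φ0] = [T, T, T, T]
r1 m[X7→φ2] = [T, T, T, T]
r1 m[X7→φ3] = [T, T, T, T]
r1 m[X7→φ7] = [T, T, T, T]
r1 m[X7→φ9] = [T, T, T, T]
r1 m[X6→φ2] = [T, T, T, T]
r2 m[φ0→X1] = [T, T, T, T]
r2 m[φ0→X7] = [T, T, T, T]
r2 m[φ1→X1] = [T, T, T, T]
r2 m[φ1→X2] = [T, T, T, T]
r2 m[φ2→X7] = [T, T, T, T]
r2 m[φ2→X6] = [T, T, T, T]
r2 m[φ3→X10] = [T, T, T, T]
r2 m[φ3→X7] = [T, T, T, T]
r2 m[φ4→X2] = [T, T, T, T]
r2 m[φ4→X9] = [T, T, T, T]
r2 m[φ5→X1] = [T, F, T, F]
r2 m[φ6→X2] = [F, F, F, T]
r2 m[φ7→X7] = [F, F, T, T]
r2 m[φ8→X10] = [F, T, F, T]
r2 m[φ9→X7] = [T, F, T, T]
r2 m[X1→φ0] = [T, F, T, F]
r2 m[X1→φ1] = [T, F, T, F]
r2 m[X1→φ5] = [T, T, T, T]
r2 m[X10→φ3] = [F, T, F, T]
r2 m[X10→φ8] = [T, T, T, T]
r2 m[X2→φ1] = [F, F, F, T]
r2 m[X2→φ4] = [F, F, F, T]
r2 m[X2→φ6] = [T, T, T, T]
r2 m[X9→φ4] = [T, T, T, T]
r2 m[X7→φ0] = [F, F, T, T]
r2 m[X7→φ2] = [F, F, T, T]
r2 m[X7→φ3] = [F, F, T, T]
r2 m[X7→φ7] = [T, F, T, T]
r2 m[X7→φ9] = [F, F, T, T]
r2 m[X6→φ2] = [T, T, T, T]
r3 m[φ0→X1] = [T, T, T, T]
r3 m[φ0→X7] = [T, T, T, T]
r3 m[φ1→X1] = [F, F, T, F]
r3 m[φ1→X2] = [T, T, T, T]
r3 m[φ2→X7] = [T, T, T, T]
r3 m[φ2→X6] = [T, T, T, T]
r3 m[φ3→X10] = [F, T, T, T]
r3 m[φ3→X7] = [T, T, T, T]
r3 m[φ4→X2] = [T, T, T, T]
r3 m[φ4→X9] = [T, T, F, T]
r3 m[φ5→X1] = [T, F, T, F]
r3 m[φ6→X2] = [F, F, F, T]
r3 m[φ7→X7] = [F, F, T, T]
r3 m[φ8→X10] = [F, T, F, T]
r3 m[φ9→X7] = [T, F, T, T]
r3 m[X1→φ0] = [T, F, T, F]
r3 m[X1→φ1] = [T, F, T, F]
r3 m[X1→φ5] = [T, T, T, T]
r3 m[X10→φ3] = [F, T, F, T]
r3 m[X10→φ8] = [T, T, T, T]
r3 m[X2→φ1] = [F, F, F, T]
r3 m[X2→φ4] = [F, F, F, T]
r3 m[X2→φ6] = [T, T, T, T]
r3 m[X9→φ4] = [T, T, T, T]
r3 m[X7→φ0] = [F, F, T, T]
r3 m[X7→φ2] = [F, F, T, T]
r3 m[X7→φ3] = [F, F, T, T]
r3 m[X7→φ7] = [T, F, T, T]
r3 m[X7→φ9] = [F, F, T, T]
r3 m[X6→φ2] = [T, T, T, T]
r4 m[φ0→X1] = [T, T, T, T]
r4 m[φ0→X7] = [T, T, T, T]
r4 m[φ1→X1] = [F, F, T, F]
r4 m[φ1→X2] = [T, T, T, T]
r4 m[φ2→X7] = [T, T, T, T]
r4 m[φ2→X6] = [T, T, T, T]
r4 m[φ3→X10] = [F, T, T, T]
r4 m[φ3→X7] = [T, T, T, T]
r4 m[φ4→X2] = [T, T, T, T]
r4 m[φ4→X9] = [T, T, F, T]
r4 m[φ5→X1] = [T, F, T, F]
r4 m[φ6→X2] = [F, F, F, T]
r4 m[φ7→X7] = [F, F, T, T]
r4 m[φ8→X10] = [F, T, F, T]
r4 m[φ9→X7] = [T, F, T, T]
r4 m[X1→φ0] = [F, F, T, F]
r4 m[X1→φ1] = [T, F, T, F]
r4 m[X1→φ5] = [F, F, T, F]
r4 m[X10→φ3] = [F, T, F, T]
r4 m[X10→φ8] = [F, T, T, T]
r4 m[X2→φ1] = [F, F, F, T]
r4 m[X2→φ4] = [F, F, F, T]
r4 m[X2→φ6] = [T, T, T, T]
r4 m[X9→φ4] = [T, T, T, T]
r4 m[X7→φ0] = [F, F, T, T]
r4 m[X7→φ2] = [F, F, T, T]
r4 m[X7→φ3] = [F, F, T, T]
r4 m[X7→φ7] = [T, F, T, T]
r4 m[X7→φ9] = [F, F, T, T]
r4 m[X6→φ2] = [T, T, T, T]
r5 m[φ0→X1] = [T, T, T, T]
r5 m[φ0→X7] = [T, T, T, T]
r5 m[φ1→X1] = [F, F, T, F]
r5 m[φ1→X2] = [T, T, T, T]
r5 m[φ2→X7] = [T, T, T, T]
r5 m[φ2→X6] = [T, T, T, T]
r5 m[φ3→X10] = [F, T, T, T]
r5 m[φ3→X7] = [T, T, T, T]
r5 m[φ4→X2] = [T, T, T, T]
r5 m[φ4→X9] = [T, T, F, T]
r5 m[φ5→X1] = [T, F, T, F]
r5 m[φ6→X2] = [F, F, F, T]
r5 m[φ7→X7] = [F, F, T, T]
r5 m[φ8→X10] = [F, T, F, T]
r5 m[φ9→X7] = [T, F, T, T]
r5 m[X1→φ0] = [F, F, T, F]
r5 m[X1→φ1] = [T, F, T, F]
r5 m[X1→φ5] = [F, F, T, F]
r5 m[X10→φ3] = [F, T, F, T]
r5 m[X10→φ8] = [F, T, T, T]
r5 m[X2→φ1] = [F, F, F, T]
r5 m[X2→φ4] = [F, F, F, T]
r5 m[X2→φ6] = [T, T, T, T]
r5 m[X9→φ4] = [T, T, T, T]
r5 m[X7→φ0] = [F, F, T, T]
r5 m[X7→φ2] = [F, F, T, T]
r5 m[X7→φ3] = [F, F, T, T]
r5 m[X7→φ7] = [T, F, T, T]
r5 m[X7→φ9] = [F, F, T, T]
r5 m[X6→φ2] = [T, T, T, T]
fixed point reached at round 5
b[X7] = ⊗ incoming = [F, F, T, T]

b[X7] = [F, F, T, T]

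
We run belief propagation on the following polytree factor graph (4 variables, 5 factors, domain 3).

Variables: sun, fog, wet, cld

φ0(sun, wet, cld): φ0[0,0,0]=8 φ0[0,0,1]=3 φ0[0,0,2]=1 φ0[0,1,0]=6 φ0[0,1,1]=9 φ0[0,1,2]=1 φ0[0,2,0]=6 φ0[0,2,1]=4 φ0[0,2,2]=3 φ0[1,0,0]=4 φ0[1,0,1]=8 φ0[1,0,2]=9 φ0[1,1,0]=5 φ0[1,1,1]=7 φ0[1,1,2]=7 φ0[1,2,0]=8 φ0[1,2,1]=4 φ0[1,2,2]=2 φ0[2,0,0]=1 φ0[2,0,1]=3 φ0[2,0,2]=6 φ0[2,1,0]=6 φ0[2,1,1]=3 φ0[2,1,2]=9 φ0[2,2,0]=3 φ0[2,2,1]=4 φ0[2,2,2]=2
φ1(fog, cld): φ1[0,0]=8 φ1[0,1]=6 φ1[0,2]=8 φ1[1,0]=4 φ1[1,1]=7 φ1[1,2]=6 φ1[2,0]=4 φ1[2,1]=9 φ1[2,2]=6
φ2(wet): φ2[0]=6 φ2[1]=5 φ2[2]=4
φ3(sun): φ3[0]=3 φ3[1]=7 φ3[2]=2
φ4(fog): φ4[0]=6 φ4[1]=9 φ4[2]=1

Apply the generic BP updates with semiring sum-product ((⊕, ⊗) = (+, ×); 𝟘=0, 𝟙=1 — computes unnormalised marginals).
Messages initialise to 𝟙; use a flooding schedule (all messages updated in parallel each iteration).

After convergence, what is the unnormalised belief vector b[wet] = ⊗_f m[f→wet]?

init: all messages = 𝟙 over 3 values
r1 m[φ0→sun] = [41, 54, 37]
r1 m[φ0→wet] = [43, 53, 36]
r1 m[φ0→cld] = [47, 45, 40]
r1 m[φ1→fog] = [22, 17, 19]
r1 m[φ1→cld] = [16, 22, 20]
r1 m[φ2→wet] = [6, 5, 4]
r1 m[φ3→sun] = [3, 7, 2]
r1 m[φ4→fog] = [6, 9, 1]
r1 m[sun→φ0] = [1, 1, 1]
r1 m[sun→φ3] = [1, 1, 1]
r1 m[fog→φ1] = [1, 1, 1]
r1 m[fog→φ4] = [1, 1, 1]
r1 m[wet→φ0] = [1, 1, 1]
r1 m[wet→φ2] = [1, 1, 1]
r1 m[cld→φ0] = [1, 1, 1]
r1 m[cld→φ1] = [1, 1, 1]
r2 m[φ0→sun] = [41, 54, 37]
r2 m[φ0→wet] = [43, 53, 36]
r2 m[φ0→cld] = [47, 45, 40]
r2 m[φ1→fog] = [22, 17, 19]
r2 m[φ1→cld] = [16, 22, 20]
r2 m[φ2→wet] = [6, 5, 4]
r2 m[φ3→sun] = [3, 7, 2]
r2 m[φ4→fog] = [6, 9, 1]
r2 m[sun→φ0] = [3, 7, 2]
r2 m[sun→φ3] = [41, 54, 37]
r2 m[fog→φ1] = [6, 9, 1]
r2 m[fog→φ4] = [22, 17, 19]
r2 m[wet→φ0] = [6, 5, 4]
r2 m[wet→φ2] = [43, 53, 36]
r2 m[cld→φ0] = [16, 22, 20]
r2 m[cld→φ1] = [47, 45, 40]
r3 m[φ0→sun] = [3830, 5414, 3626]
r3 m[φ0→wet] = [3986, 4244, 2876]
r3 m[φ0→cld] = [969, 1028, 926]
r3 m[φ1→fog] = [966, 743, 833]
r3 m[φ1→cld] = [88, 108, 108]
r3 m[φ2→wet] = [6, 5, 4]
r3 m[φ3→sun] = [3, 7, 2]
r3 m[φ4→fog] = [6, 9, 1]
r3 m[sun→φ0] = [3, 7, 2]
r3 m[sun→φ3] = [41, 54, 37]
r3 m[fog→φ1] = [6, 9, 1]
r3 m[fog→φ4] = [22, 17, 19]
r3 m[wet→φ0] = [6, 5, 4]
r3 m[wet→φ2] = [43, 53, 36]
r3 m[cld→φ0] = [16, 22, 20]
r3 m[cld→φ1] = [47, 45, 40]
r4 m[φ0→sun] = [3830, 5414, 3626]
r4 m[φ0→wet] = [3986, 4244, 2876]
r4 m[φ0→cld] = [969, 1028, 926]
r4 m[φ1→fog] = [966, 743, 833]
r4 m[φ1→cld] = [88, 108, 108]
r4 m[φ2→wet] = [6, 5, 4]
r4 m[φ3→sun] = [3, 7, 2]
r4 m[φ4→fog] = [6, 9, 1]
r4 m[sun→φ0] = [3, 7, 2]
r4 m[sun→φ3] = [3830, 5414, 3626]
r4 m[fog→φ1] = [6, 9, 1]
r4 m[fog→φ4] = [966, 743, 833]
r4 m[wet→φ0] = [6, 5, 4]
r4 m[wet→φ2] = [3986, 4244, 2876]
r4 m[cld→φ0] = [88, 108, 108]
r4 m[cld→φ1] = [969, 1028, 926]
r5 m[φ0→sun] = [19992, 28296, 19128]
r5 m[φ0→wet] = [20844, 22136, 15140]
r5 m[φ0→cld] = [969, 1028, 926]
r5 m[φ1→fog] = [21328, 16628, 18684]
r5 m[φ1→cld] = [88, 108, 108]
r5 m[φ2→wet] = [6, 5, 4]
r5 m[φ3→sun] = [3, 7, 2]
r5 m[φ4→fog] = [6, 9, 1]
r5 m[sun→φ0] = [3, 7, 2]
r5 m[sun→φ3] = [3830, 5414, 3626]
r5 m[fog→φ1] = [6, 9, 1]
r5 m[fog→φ4] = [966, 743, 833]
r5 m[wet→φ0] = [6, 5, 4]
r5 m[wet→φ2] = [3986, 4244, 2876]
r5 m[cld→φ0] = [88, 108, 108]
r5 m[cld→φ1] = [969, 1028, 926]
r6 m[φ0→sun] = [19992, 28296, 19128]
r6 m[φ0→wet] = [20844, 22136, 15140]
r6 m[φ0→cld] = [969, 1028, 926]
r6 m[φ1→fog] = [21328, 16628, 18684]
r6 m[φ1→cld] = [88, 108, 108]
r6 m[φ2→wet] = [6, 5, 4]
r6 m[φ3→sun] = [3, 7, 2]
r6 m[φ4→fog] = [6, 9, 1]
r6 m[sun→φ0] = [3, 7, 2]
r6 m[sun→φ3] = [19992, 28296, 19128]
r6 m[fog→φ1] = [6, 9, 1]
r6 m[fog→φ4] = [21328, 16628, 18684]
r6 m[wet→φ0] = [6, 5, 4]
r6 m[wet→φ2] = [20844, 22136, 15140]
r6 m[cld→φ0] = [88, 108, 108]
r6 m[cld→φ1] = [969, 1028, 926]
r7 m[φ0→sun] = [19992, 28296, 19128]
r7 m[φ0→wet] = [20844, 22136, 15140]
r7 m[φ0→cld] = [969, 1028, 926]
r7 m[φ1→fog] = [21328, 16628, 18684]
r7 m[φ1→cld] = [88, 108, 108]
r7 m[φ2→wet] = [6, 5, 4]
r7 m[φ3→sun] = [3, 7, 2]
r7 m[φ4→fog] = [6, 9, 1]
r7 m[sun→φ0] = [3, 7, 2]
r7 m[sun→φ3] = [19992, 28296, 19128]
r7 m[fog→φ1] = [6, 9, 1]
r7 m[fog→φ4] = [21328, 16628, 18684]
r7 m[wet→φ0] = [6, 5, 4]
r7 m[wet→φ2] = [20844, 22136, 15140]
r7 m[cld→φ0] = [88, 108, 108]
r7 m[cld→φ1] = [969, 1028, 926]
fixed point reached at round 7
b[wet] = ⊗ incoming = [125064, 110680, 60560]

b[wet] = [125064, 110680, 60560]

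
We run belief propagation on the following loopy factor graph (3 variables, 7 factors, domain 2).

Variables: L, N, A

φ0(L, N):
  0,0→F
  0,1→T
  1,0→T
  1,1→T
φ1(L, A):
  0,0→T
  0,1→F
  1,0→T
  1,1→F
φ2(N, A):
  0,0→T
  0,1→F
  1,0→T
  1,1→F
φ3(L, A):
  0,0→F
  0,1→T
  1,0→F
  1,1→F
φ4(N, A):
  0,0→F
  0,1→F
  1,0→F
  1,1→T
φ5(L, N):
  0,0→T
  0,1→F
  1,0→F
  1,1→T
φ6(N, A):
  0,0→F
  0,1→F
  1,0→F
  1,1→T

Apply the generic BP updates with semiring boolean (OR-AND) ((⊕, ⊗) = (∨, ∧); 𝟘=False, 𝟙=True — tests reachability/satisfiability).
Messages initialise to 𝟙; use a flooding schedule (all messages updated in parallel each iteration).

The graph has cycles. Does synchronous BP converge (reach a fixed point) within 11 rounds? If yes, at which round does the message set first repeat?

init: all messages = 𝟙 over 2 values
r1 m[φ0→L] = [T, T]
r1 m[φ0→N] = [T, T]
r1 m[φ1→L] = [T, T]
r1 m[φ1→A] = [T, F]
r1 m[φ2→N] = [T, T]
r1 m[φ2→A] = [T, F]
r1 m[φ3→L] = [T, F]
r1 m[φ3→A] = [F, T]
r1 m[φ4→N] = [F, T]
r1 m[φ4→A] = [F, T]
r1 m[φ5→L] = [T, T]
r1 m[φ5→N] = [T, T]
r1 m[φ6→N] = [F, T]
r1 m[φ6→A] = [F, T]
r1 m[L→φ0] = [T, T]
r1 m[L→φ1] = [T, T]
r1 m[L→φ3] = [T, T]
r1 m[L→φ5] = [T, T]
r1 m[N→φ0] = [T, T]
r1 m[N→φ2] = [T, T]
r1 m[N→φ4] = [T, T]
r1 m[N→φ5] = [T, T]
r1 m[N→φ6] = [T, T]
r1 m[A→φ1] = [T, T]
r1 m[A→φ2] = [T, T]
r1 m[A→φ3] = [T, T]
r1 m[A→φ4] = [T, T]
r1 m[A→φ6] = [T, T]
r2 m[φ0→L] = [T, T]
r2 m[φ0→N] = [T, T]
r2 m[φ1→L] = [T, T]
r2 m[φ1→A] = [T, F]
r2 m[φ2→N] = [T, T]
r2 m[φ2→A] = [T, F]
r2 m[φ3→L] = [T, F]
r2 m[φ3→A] = [F, T]
r2 m[φ4→N] = [F, T]
r2 m[φ4→A] = [F, T]
r2 m[φ5→L] = [T, T]
r2 m[φ5→N] = [T, T]
r2 m[φ6→N] = [F, T]
r2 m[φ6→A] = [F, T]
r2 m[L→φ0] = [T, F]
r2 m[L→φ1] = [T, F]
r2 m[L→φ3] = [T, T]
r2 m[L→φ5] = [T, F]
r2 m[N→φ0] = [F, T]
r2 m[N→φ2] = [F, T]
r2 m[N→φ4] = [F, T]
r2 m[N→φ5] = [F, T]
r2 m[N→φ6] = [F, T]
r2 m[A→φ1] = [F, F]
r2 m[A→φ2] = [F, F]
r2 m[A→φ3] = [F, F]
r2 m[A→φ4] = [F, F]
r2 m[A→φ6] = [F, F]
r3 m[φ0→L] = [T, T]
r3 m[φ0→N] = [F, T]
r3 m[φ1→L] = [F, F]
r3 m[φ1→A] = [T, F]
r3 m[φ2→N] = [F, F]
r3 m[φ2→A] = [T, F]
r3 m[φ3→L] = [F, F]
r3 m[φ3→A] = [F, T]
r3 m[φ4→N] = [F, F]
r3 m[φ4→A] = [F, T]
r3 m[φ5→L] = [F, T]
r3 m[φ5→N] = [T, F]
r3 m[φ6→N] = [F, F]
r3 m[φ6→A] = [F, T]
r3 m[L→φ0] = [T, F]
r3 m[L→φ1] = [T, F]
r3 m[L→φ3] = [T, T]
r3 m[L→φ5] = [T, F]
r3 m[N→φ0] = [F, T]
r3 m[N→φ2] = [F, T]
r3 m[N→φ4] = [F, T]
r3 m[N→φ5] = [F, T]
r3 m[N→φ6] = [F, T]
r3 m[A→φ1] = [F, F]
r3 m[A→φ2] = [F, F]
r3 m[A→φ3] = [F, F]
r3 m[A→φ4] = [F, F]
r3 m[A→φ6] = [F, F]
r4 m[φ0→L] = [T, T]
r4 m[φ0→N] = [F, T]
r4 m[φ1→L] = [F, F]
r4 m[φ1→A] = [T, F]
r4 m[φ2→N] = [F, F]
r4 m[φ2→A] = [T, F]
r4 m[φ3→L] = [F, F]
r4 m[φ3→A] = [F, T]
r4 m[φ4→N] = [F, F]
r4 m[φ4→A] = [F, T]
r4 m[φ5→L] = [F, T]
r4 m[φ5→N] = [T, F]
r4 m[φ6→N] = [F, F]
r4 m[φ6→A] = [F, T]
r4 m[L→φ0] = [F, F]
r4 m[L→φ1] = [F, F]
r4 m[L→φ3] = [F, F]
r4 m[L→φ5] = [F, F]
r4 m[N→φ0] = [F, F]
r4 m[N→φ2] = [F, F]
r4 m[N→φ4] = [F, F]
r4 m[N→φ5] = [F, F]
r4 m[N→φ6] = [F, F]
r4 m[A→φ1] = [F, F]
r4 m[A→φ2] = [F, F]
r4 m[A→φ3] = [F, F]
r4 m[A→φ4] = [F, F]
r4 m[A→φ6] = [F, F]
r5 m[φ0→L] = [F, F]
r5 m[φ0→N] = [F, F]
r5 m[φ1→L] = [F, F]
r5 m[φ1→A] = [F, F]
r5 m[φ2→N] = [F, F]
r5 m[φ2→A] = [F, F]
r5 m[φ3→L] = [F, F]
r5 m[φ3→A] = [F, F]
r5 m[φ4→N] = [F, F]
r5 m[φ4→A] = [F, F]
r5 m[φ5→L] = [F, F]
r5 m[φ5→N] = [F, F]
r5 m[φ6→N] = [F, F]
r5 m[φ6→A] = [F, F]
r5 m[L→φ0] = [F, F]
r5 m[L→φ1] = [F, F]
r5 m[L→φ3] = [F, F]
r5 m[L→φ5] = [F, F]
r5 m[N→φ0] = [F, F]
r5 m[N→φ2] = [F, F]
r5 m[N→φ4] = [F, F]
r5 m[N→φ5] = [F, F]
r5 m[N→φ6] = [F, F]
r5 m[A→φ1] = [F, F]
r5 m[A→φ2] = [F, F]
r5 m[A→φ3] = [F, F]
r5 m[A→φ4] = [F, F]
r5 m[A→φ6] = [F, F]
r6 m[φ0→L] = [F, F]
r6 m[φ0→N] = [F, F]
r6 m[φ1→L] = [F, F]
r6 m[φ1→A] = [F, F]
r6 m[φ2→N] = [F, F]
r6 m[φ2→A] = [F, F]
r6 m[φ3→L] = [F, F]
r6 m[φ3→A] = [F, F]
r6 m[φ4→N] = [F, F]
r6 m[φ4→A] = [F, F]
r6 m[φ5→L] = [F, F]
r6 m[φ5→N] = [F, F]
r6 m[φ6→N] = [F, F]
r6 m[φ6→A] = [F, F]
r6 m[L→φ0] = [F, F]
r6 m[L→φ1] = [F, F]
r6 m[L→φ3] = [F, F]
r6 m[L→φ5] = [F, F]
r6 m[N→φ0] = [F, F]
r6 m[N→φ2] = [F, F]
r6 m[N→φ4] = [F, F]
r6 m[N→φ5] = [F, F]
r6 m[N→φ6] = [F, F]
r6 m[A→φ1] = [F, F]
r6 m[A→φ2] = [F, F]
r6 m[A→φ3] = [F, F]
r6 m[A→φ4] = [F, F]
r6 m[A→φ6] = [F, F]
fixed point reached at round 6
messages reach a fixed point at round 6

CONVERGED at round 6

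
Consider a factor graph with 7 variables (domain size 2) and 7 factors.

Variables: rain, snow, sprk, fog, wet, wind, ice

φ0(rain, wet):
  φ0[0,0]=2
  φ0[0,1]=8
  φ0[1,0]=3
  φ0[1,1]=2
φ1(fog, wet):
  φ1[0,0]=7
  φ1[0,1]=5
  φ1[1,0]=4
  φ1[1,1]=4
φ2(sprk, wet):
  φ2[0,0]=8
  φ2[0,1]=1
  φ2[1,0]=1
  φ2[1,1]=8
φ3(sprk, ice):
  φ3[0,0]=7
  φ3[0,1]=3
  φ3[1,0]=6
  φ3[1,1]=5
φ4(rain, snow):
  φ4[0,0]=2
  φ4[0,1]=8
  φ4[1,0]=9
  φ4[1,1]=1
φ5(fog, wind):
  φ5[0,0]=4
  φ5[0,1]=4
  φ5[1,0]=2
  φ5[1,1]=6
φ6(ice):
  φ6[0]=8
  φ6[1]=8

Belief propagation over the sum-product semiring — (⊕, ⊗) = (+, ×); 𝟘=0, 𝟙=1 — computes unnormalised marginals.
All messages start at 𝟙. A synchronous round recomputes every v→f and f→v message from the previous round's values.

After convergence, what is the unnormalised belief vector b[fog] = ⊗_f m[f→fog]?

init: all messages = 𝟙 over 2 values
r1 m[φ0→rain] = [10, 5]
r1 m[φ0→wet] = [5, 10]
r1 m[φ1→fog] = [12, 8]
r1 m[φ1→wet] = [11, 9]
r1 m[φ2→sprk] = [9, 9]
r1 m[φ2→wet] = [9, 9]
r1 m[φ3→sprk] = [10, 11]
r1 m[φ3→ice] = [13, 8]
r1 m[φ4→rain] = [10, 10]
r1 m[φ4→snow] = [11, 9]
r1 m[φ5→fog] = [8, 8]
r1 m[φ5→wind] = [6, 10]
r1 m[φ6→ice] = [8, 8]
r1 m[rain→φ0] = [1, 1]
r1 m[rain→φ4] = [1, 1]
r1 m[snow→φ4] = [1, 1]
r1 m[sprk→φ2] = [1, 1]
r1 m[sprk→φ3] = [1, 1]
r1 m[fog→φ1] = [1, 1]
r1 m[fog→φ5] = [1, 1]
r1 m[wet→φ0] = [1, 1]
r1 m[wet→φ1] = [1, 1]
r1 m[wet→φ2] = [1, 1]
r1 m[wind→φ5] = [1, 1]
r1 m[ice→φ3] = [1, 1]
r1 m[ice→φ6] = [1, 1]
r2 m[φ0→rain] = [10, 5]
r2 m[φ0→wet] = [5, 10]
r2 m[φ1→fog] = [12, 8]
r2 m[φ1→wet] = [11, 9]
r2 m[φ2→sprk] = [9, 9]
r2 m[φ2→wet] = [9, 9]
r2 m[φ3→sprk] = [10, 11]
r2 m[φ3→ice] = [13, 8]
r2 m[φ4→rain] = [10, 10]
r2 m[φ4→snow] = [11, 9]
r2 m[φ5→fog] = [8, 8]
r2 m[φ5→wind] = [6, 10]
r2 m[φ6→ice] = [8, 8]
r2 m[rain→φ0] = [10, 10]
r2 m[rain→φ4] = [10, 5]
r2 m[snow→φ4] = [1, 1]
r2 m[sprk→φ2] = [10, 11]
r2 m[sprk→φ3] = [9, 9]
r2 m[fog→φ1] = [8, 8]
r2 m[fog→φ5] = [12, 8]
r2 m[wet→φ0] = [99, 81]
r2 m[wet→φ1] = [45, 90]
r2 m[wet→φ2] = [55, 90]
r2 m[wind→φ5] = [1, 1]
r2 m[ice→φ3] = [8, 8]
r2 m[ice→φ6] = [13, 8]
r3 m[φ0→rain] = [846, 459]
r3 m[φ0→wet] = [50, 100]
r3 m[φ1→fog] = [765, 540]
r3 m[φ1→wet] = [88, 72]
r3 m[φ2→sprk] = [530, 775]
r3 m[φ2→wet] = [91, 98]
r3 m[φ3→sprk] = [80, 88]
r3 m[φ3→ice] = [117, 72]
r3 m[φ4→rain] = [10, 10]
r3 m[φ4→snow] = [65, 85]
r3 m[φ5→fog] = [8, 8]
r3 m[φ5→wind] = [64, 96]
r3 m[φ6→ice] = [8, 8]
r3 m[rain→φ0] = [10, 10]
r3 m[rain→φ4] = [10, 5]
r3 m[snow→φ4] = [1, 1]
r3 m[sprk→φ2] = [10, 11]
r3 m[sprk→φ3] = [9, 9]
r3 m[fog→φ1] = [8, 8]
r3 m[fog→φ5] = [12, 8]
r3 m[wet→φ0] = [99, 81]
r3 m[wet→φ1] = [45, 90]
r3 m[wet→φ2] = [55, 90]
r3 m[wind→φ5] = [1, 1]
r3 m[ice→φ3] = [8, 8]
r3 m[ice→φ6] = [13, 8]
r4 m[φ0→rain] = [846, 459]
r4 m[φ0→wet] = [50, 100]
r4 m[φ1→fog] = [765, 540]
r4 m[φ1→wet] = [88, 72]
r4 m[φ2→sprk] = [530, 775]
r4 m[φ2→wet] = [91, 98]
r4 m[φ3→sprk] = [80, 88]
r4 m[φ3→ice] = [117, 72]
r4 m[φ4→rain] = [10, 10]
r4 m[φ4→snow] = [65, 85]
r4 m[φ5→fog] = [8, 8]
r4 m[φ5→wind] = [64, 96]
r4 m[φ6→ice] = [8, 8]
r4 m[rain→φ0] = [10, 10]
r4 m[rain→φ4] = [846, 459]
r4 m[snow→φ4] = [1, 1]
r4 m[sprk→φ2] = [80, 88]
r4 m[sprk→φ3] = [530, 775]
r4 m[fog→φ1] = [8, 8]
r4 m[fog→φ5] = [765, 540]
r4 m[wet→φ0] = [8008, 7056]
r4 m[wet→φ1] = [4550, 9800]
r4 m[wet→φ2] = [4400, 7200]
r4 m[wind→φ5] = [1, 1]
r4 m[ice→φ3] = [8, 8]
r4 m[ice→φ6] = [117, 72]
r5 m[φ0→rain] = [72464, 38136]
r5 m[φ0→wet] = [50, 100]
r5 m[φ1→fog] = [80850, 57400]
r5 m[φ1→wet] = [88, 72]
r5 m[φ2→sprk] = [42400, 62000]
r5 m[φ2→wet] = [728, 784]
r5 m[φ3→sprk] = [80, 88]
r5 m[φ3→ice] = [8360, 5465]
r5 m[φ4→rain] = [10, 10]
r5 m[φ4→snow] = [5823, 7227]
r5 m[φ5→fog] = [8, 8]
r5 m[φ5→wind] = [4140, 6300]
r5 m[φ6→ice] = [8, 8]
r5 m[rain→φ0] = [10, 10]
r5 m[rain→φ4] = [846, 459]
r5 m[snow→φ4] = [1, 1]
r5 m[sprk→φ2] = [80, 88]
r5 m[sprk→φ3] = [530, 775]
r5 m[fog→φ1] = [8, 8]
r5 m[fog→φ5] = [765, 540]
r5 m[wet→φ0] = [8008, 7056]
r5 m[wet→φ1] = [4550, 9800]
r5 m[wet→φ2] = [4400, 7200]
r5 m[wind→φ5] = [1, 1]
r5 m[ice→φ3] = [8, 8]
r5 m[ice→φ6] = [117, 72]
r6 m[φ0→rain] = [72464, 38136]
r6 m[φ0→wet] = [50, 100]
r6 m[φ1→fog] = [80850, 57400]
r6 m[φ1→wet] = [88, 72]
r6 m[φ2→sprk] = [42400, 62000]
r6 m[φ2→wet] = [728, 784]
r6 m[φ3→sprk] = [80, 88]
r6 m[φ3→ice] = [8360, 5465]
r6 m[φ4→rain] = [10, 10]
r6 m[φ4→snow] = [5823, 7227]
r6 m[φ5→fog] = [8, 8]
r6 m[φ5→wind] = [4140, 6300]
r6 m[φ6→ice] = [8, 8]
r6 m[rain→φ0] = [10, 10]
r6 m[rain→φ4] = [72464, 38136]
r6 m[snow→φ4] = [1, 1]
r6 m[sprk→φ2] = [80, 88]
r6 m[sprk→φ3] = [42400, 62000]
r6 m[fog→φ1] = [8, 8]
r6 m[fog→φ5] = [80850, 57400]
r6 m[wet→φ0] = [64064, 56448]
r6 m[wet→φ1] = [36400, 78400]
r6 m[wet→φ2] = [4400, 7200]
r6 m[wind→φ5] = [1, 1]
r6 m[ice→φ3] = [8, 8]
r6 m[ice→φ6] = [8360, 5465]
r7 m[φ0→rain] = [579712, 305088]
r7 m[φ0→wet] = [50, 100]
r7 m[φ1→fog] = [646800, 459200]
r7 m[φ1→wet] = [88, 72]
r7 m[φ2→sprk] = [42400, 62000]
r7 m[φ2→wet] = [728, 784]
r7 m[φ3→sprk] = [80, 88]
r7 m[φ3→ice] = [668800, 437200]
r7 m[φ4→rain] = [10, 10]
r7 m[φ4→snow] = [488152, 617848]
r7 m[φ5→fog] = [8, 8]
r7 m[φ5→wind] = [438200, 667800]
r7 m[φ6→ice] = [8, 8]
r7 m[rain→φ0] = [10, 10]
r7 m[rain→φ4] = [72464, 38136]
r7 m[snow→φ4] = [1, 1]
r7 m[sprk→φ2] = [80, 88]
r7 m[sprk→φ3] = [42400, 62000]
r7 m[fog→φ1] = [8, 8]
r7 m[fog→φ5] = [80850, 57400]
r7 m[wet→φ0] = [64064, 56448]
r7 m[wet→φ1] = [36400, 78400]
r7 m[wet→φ2] = [4400, 7200]
r7 m[wind→φ5] = [1, 1]
r7 m[ice→φ3] = [8, 8]
r7 m[ice→φ6] = [8360, 5465]
r8 m[φ0→rain] = [579712, 305088]
r8 m[φ0→wet] = [50, 100]
r8 m[φ1→fog] = [646800, 459200]
r8 m[φ1→wet] = [88, 72]
r8 m[φ2→sprk] = [42400, 62000]
r8 m[φ2→wet] = [728, 784]
r8 m[φ3→sprk] = [80, 88]
r8 m[φ3→ice] = [668800, 437200]
r8 m[φ4→rain] = [10, 10]
r8 m[φ4→snow] = [488152, 617848]
r8 m[φ5→fog] = [8, 8]
r8 m[φ5→wind] = [438200, 667800]
r8 m[φ6→ice] = [8, 8]
r8 m[rain→φ0] = [10, 10]
r8 m[rain→φ4] = [579712, 305088]
r8 m[snow→φ4] = [1, 1]
r8 m[sprk→φ2] = [80, 88]
r8 m[sprk→φ3] = [42400, 62000]
r8 m[fog→φ1] = [8, 8]
r8 m[fog→φ5] = [646800, 459200]
r8 m[wet→φ0] = [64064, 56448]
r8 m[wet→φ1] = [36400, 78400]
r8 m[wet→φ2] = [4400, 7200]
r8 m[wind→φ5] = [1, 1]
r8 m[ice→φ3] = [8, 8]
r8 m[ice→φ6] = [668800, 437200]
r9 m[φ0→rain] = [579712, 305088]
r9 m[φ0→wet] = [50, 100]
r9 m[φ1→fog] = [646800, 459200]
r9 m[φ1→wet] = [88, 72]
r9 m[φ2→sprk] = [42400, 62000]
r9 m[φ2→wet] = [728, 784]
r9 m[φ3→sprk] = [80, 88]
r9 m[φ3→ice] = [668800, 437200]
r9 m[φ4→rain] = [10, 10]
r9 m[φ4→snow] = [3905216, 4942784]
r9 m[φ5→fog] = [8, 8]
r9 m[φ5→wind] = [3505600, 5342400]
r9 m[φ6→ice] = [8, 8]
r9 m[rain→φ0] = [10, 10]
r9 m[rain→φ4] = [579712, 305088]
r9 m[snow→φ4] = [1, 1]
r9 m[sprk→φ2] = [80, 88]
r9 m[sprk→φ3] = [42400, 62000]
r9 m[fog→φ1] = [8, 8]
r9 m[fog→φ5] = [646800, 459200]
r9 m[wet→φ0] = [64064, 56448]
r9 m[wet→φ1] = [36400, 78400]
r9 m[wet→φ2] = [4400, 7200]
r9 m[wind→φ5] = [1, 1]
r9 m[ice→φ3] = [8, 8]
r9 m[ice→φ6] = [668800, 437200]
r10 m[φ0→rain] = [579712, 305088]
r10 m[φ0→wet] = [50, 100]
r10 m[φ1→fog] = [646800, 459200]
r10 m[φ1→wet] = [88, 72]
r10 m[φ2→sprk] = [42400, 62000]
r10 m[φ2→wet] = [728, 784]
r10 m[φ3→sprk] = [80, 88]
r10 m[φ3→ice] = [668800, 437200]
r10 m[φ4→rain] = [10, 10]
r10 m[φ4→snow] = [3905216, 4942784]
r10 m[φ5→fog] = [8, 8]
r10 m[φ5→wind] = [3505600, 5342400]
r10 m[φ6→ice] = [8, 8]
r10 m[rain→φ0] = [10, 10]
r10 m[rain→φ4] = [579712, 305088]
r10 m[snow→φ4] = [1, 1]
r10 m[sprk→φ2] = [80, 88]
r10 m[sprk→φ3] = [42400, 62000]
r10 m[fog→φ1] = [8, 8]
r10 m[fog→φ5] = [646800, 459200]
r10 m[wet→φ0] = [64064, 56448]
r10 m[wet→φ1] = [36400, 78400]
r10 m[wet→φ2] = [4400, 7200]
r10 m[wind→φ5] = [1, 1]
r10 m[ice→φ3] = [8, 8]
r10 m[ice→φ6] = [668800, 437200]
fixed point reached at round 10
b[fog] = ⊗ incoming = [5174400, 3673600]

b[fog] = [5174400, 3673600]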